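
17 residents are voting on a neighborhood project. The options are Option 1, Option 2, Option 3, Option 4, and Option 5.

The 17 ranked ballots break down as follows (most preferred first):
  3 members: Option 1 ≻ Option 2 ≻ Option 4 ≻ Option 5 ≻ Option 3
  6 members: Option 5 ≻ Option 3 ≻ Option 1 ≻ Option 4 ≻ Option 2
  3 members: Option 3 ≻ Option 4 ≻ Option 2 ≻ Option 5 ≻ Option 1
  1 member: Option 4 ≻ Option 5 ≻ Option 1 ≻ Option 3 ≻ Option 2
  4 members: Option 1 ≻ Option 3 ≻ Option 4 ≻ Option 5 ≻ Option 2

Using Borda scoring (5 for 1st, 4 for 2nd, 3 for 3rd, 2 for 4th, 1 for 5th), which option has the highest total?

Option 1: 3×5 + 6×3 + 3×1 + 1×3 + 4×5 = 59
Option 2: 3×4 + 6×1 + 3×3 + 1×1 + 4×1 = 32
Option 3: 3×1 + 6×4 + 3×5 + 1×2 + 4×4 = 60
Option 4: 3×3 + 6×2 + 3×4 + 1×5 + 4×3 = 50
Option 5: 3×2 + 6×5 + 3×2 + 1×4 + 4×2 = 54

Option 3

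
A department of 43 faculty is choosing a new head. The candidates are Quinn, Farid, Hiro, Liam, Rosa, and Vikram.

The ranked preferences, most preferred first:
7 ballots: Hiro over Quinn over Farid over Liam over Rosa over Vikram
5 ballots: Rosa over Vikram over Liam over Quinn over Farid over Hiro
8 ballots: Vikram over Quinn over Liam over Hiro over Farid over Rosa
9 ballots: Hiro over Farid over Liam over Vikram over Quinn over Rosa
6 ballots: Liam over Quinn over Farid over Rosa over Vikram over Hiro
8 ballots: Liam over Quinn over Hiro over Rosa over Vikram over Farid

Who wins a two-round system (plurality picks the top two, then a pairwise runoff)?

Round 1 first-place votes: Quinn 0, Farid 0, Hiro 16, Liam 14, Rosa 5, Vikram 8. Hiro and Liam advance.
Runoff: Hiro is ranked above Liam on 16 ballots, Liam above Hiro on 27.

Liam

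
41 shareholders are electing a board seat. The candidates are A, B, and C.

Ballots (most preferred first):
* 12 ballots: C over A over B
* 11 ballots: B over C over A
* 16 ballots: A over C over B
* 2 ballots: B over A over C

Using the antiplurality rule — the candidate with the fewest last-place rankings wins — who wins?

Last-place votes: A 11, B 28, C 2.

C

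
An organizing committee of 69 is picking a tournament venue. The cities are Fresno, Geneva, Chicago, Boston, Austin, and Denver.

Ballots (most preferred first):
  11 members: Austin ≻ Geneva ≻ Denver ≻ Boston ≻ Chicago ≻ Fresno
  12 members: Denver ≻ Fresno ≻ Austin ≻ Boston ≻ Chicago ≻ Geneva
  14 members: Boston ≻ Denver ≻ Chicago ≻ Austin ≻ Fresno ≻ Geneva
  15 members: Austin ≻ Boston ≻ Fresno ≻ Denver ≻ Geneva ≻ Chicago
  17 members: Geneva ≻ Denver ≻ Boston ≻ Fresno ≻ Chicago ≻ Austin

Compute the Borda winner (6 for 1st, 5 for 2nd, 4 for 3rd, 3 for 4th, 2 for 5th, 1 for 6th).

Denver

Fresno: 11×1 + 12×5 + 14×2 + 15×4 + 17×3 = 210
Geneva: 11×5 + 12×1 + 14×1 + 15×2 + 17×6 = 213
Chicago: 11×2 + 12×2 + 14×4 + 15×1 + 17×2 = 151
Boston: 11×3 + 12×3 + 14×6 + 15×5 + 17×4 = 296
Austin: 11×6 + 12×4 + 14×3 + 15×6 + 17×1 = 263
Denver: 11×4 + 12×6 + 14×5 + 15×3 + 17×5 = 316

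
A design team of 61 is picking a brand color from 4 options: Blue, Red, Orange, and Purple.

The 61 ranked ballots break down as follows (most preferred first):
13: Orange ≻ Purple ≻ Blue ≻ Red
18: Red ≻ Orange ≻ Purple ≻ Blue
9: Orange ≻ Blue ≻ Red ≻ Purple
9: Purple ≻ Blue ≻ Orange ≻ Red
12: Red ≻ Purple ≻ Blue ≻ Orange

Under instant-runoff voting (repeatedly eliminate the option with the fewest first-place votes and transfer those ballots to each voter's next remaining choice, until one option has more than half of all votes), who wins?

Orange

Round 1: Blue 0, Red 30, Orange 22, Purple 9. Blue eliminated.
Round 2: Red 30, Orange 22, Purple 9. Purple eliminated.
Round 3: Red 30, Orange 31. Orange has a majority (≥31).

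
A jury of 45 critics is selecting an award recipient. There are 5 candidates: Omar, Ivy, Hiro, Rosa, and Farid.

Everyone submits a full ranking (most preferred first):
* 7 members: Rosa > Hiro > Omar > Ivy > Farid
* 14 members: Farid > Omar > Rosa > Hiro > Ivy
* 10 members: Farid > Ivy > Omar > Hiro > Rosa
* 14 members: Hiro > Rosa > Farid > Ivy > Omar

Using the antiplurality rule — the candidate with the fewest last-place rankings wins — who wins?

Last-place votes: Omar 14, Ivy 14, Hiro 0, Rosa 10, Farid 7.

Hiro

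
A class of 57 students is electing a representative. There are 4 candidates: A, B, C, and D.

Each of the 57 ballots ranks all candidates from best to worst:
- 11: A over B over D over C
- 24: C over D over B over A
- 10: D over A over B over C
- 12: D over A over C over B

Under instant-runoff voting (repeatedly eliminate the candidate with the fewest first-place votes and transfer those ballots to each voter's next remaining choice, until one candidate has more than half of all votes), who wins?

D

Round 1: A 11, B 0, C 24, D 22. B eliminated.
Round 2: A 11, C 24, D 22. A eliminated.
Round 3: C 24, D 33. D has a majority (≥29).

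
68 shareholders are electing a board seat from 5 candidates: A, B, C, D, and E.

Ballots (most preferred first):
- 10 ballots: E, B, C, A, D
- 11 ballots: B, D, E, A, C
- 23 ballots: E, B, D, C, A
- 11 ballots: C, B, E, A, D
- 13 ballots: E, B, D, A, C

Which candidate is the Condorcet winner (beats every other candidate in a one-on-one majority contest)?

E vs A: 68–0
E vs B: 46–22
E vs C: 57–11
E vs D: 57–11
E beats every other candidate.

E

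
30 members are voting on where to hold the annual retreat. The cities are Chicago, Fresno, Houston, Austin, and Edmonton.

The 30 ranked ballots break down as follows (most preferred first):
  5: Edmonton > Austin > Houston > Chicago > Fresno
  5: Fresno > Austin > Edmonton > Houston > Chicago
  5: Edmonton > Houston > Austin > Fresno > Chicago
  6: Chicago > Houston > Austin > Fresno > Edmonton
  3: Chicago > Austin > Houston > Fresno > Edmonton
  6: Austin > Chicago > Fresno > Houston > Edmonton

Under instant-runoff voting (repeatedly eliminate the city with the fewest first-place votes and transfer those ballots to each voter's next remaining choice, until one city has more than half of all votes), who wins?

Round 1: Chicago 9, Fresno 5, Houston 0, Austin 6, Edmonton 10. Houston eliminated.
Round 2: Chicago 9, Fresno 5, Austin 6, Edmonton 10. Fresno eliminated.
Round 3: Chicago 9, Austin 11, Edmonton 10. Chicago eliminated.
Round 4: Austin 20, Edmonton 10. Austin has a majority (≥16).

Austin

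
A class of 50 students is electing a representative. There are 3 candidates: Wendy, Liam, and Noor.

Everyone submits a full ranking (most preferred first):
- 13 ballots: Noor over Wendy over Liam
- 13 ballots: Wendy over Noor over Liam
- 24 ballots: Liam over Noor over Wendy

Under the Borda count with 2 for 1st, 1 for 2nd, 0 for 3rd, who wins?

Noor

Wendy: 13×1 + 13×2 + 24×0 = 39
Liam: 13×0 + 13×0 + 24×2 = 48
Noor: 13×2 + 13×1 + 24×1 = 63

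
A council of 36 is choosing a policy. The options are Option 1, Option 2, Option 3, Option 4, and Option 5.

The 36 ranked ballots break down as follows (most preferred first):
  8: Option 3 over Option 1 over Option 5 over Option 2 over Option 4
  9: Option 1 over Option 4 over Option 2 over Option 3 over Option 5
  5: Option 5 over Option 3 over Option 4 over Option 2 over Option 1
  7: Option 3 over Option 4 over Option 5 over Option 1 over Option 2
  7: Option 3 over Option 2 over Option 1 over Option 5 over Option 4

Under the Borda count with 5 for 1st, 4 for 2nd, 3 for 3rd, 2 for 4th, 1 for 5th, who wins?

Option 1: 8×4 + 9×5 + 5×1 + 7×2 + 7×3 = 117
Option 2: 8×2 + 9×3 + 5×2 + 7×1 + 7×4 = 88
Option 3: 8×5 + 9×2 + 5×4 + 7×5 + 7×5 = 148
Option 4: 8×1 + 9×4 + 5×3 + 7×4 + 7×1 = 94
Option 5: 8×3 + 9×1 + 5×5 + 7×3 + 7×2 = 93

Option 3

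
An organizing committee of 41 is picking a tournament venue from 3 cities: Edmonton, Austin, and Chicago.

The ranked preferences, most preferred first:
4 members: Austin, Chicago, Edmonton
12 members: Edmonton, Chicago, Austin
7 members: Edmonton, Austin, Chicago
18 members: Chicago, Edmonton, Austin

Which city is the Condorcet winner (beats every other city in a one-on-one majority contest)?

Chicago

Chicago vs Edmonton: 22–19
Chicago vs Austin: 30–11
Chicago beats every other city.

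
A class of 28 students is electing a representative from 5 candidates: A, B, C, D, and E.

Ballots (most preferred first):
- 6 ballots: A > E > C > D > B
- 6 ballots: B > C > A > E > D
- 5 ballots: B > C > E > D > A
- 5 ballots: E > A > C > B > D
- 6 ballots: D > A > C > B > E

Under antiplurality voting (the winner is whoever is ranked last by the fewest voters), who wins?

C

Last-place votes: A 5, B 6, C 0, D 11, E 6.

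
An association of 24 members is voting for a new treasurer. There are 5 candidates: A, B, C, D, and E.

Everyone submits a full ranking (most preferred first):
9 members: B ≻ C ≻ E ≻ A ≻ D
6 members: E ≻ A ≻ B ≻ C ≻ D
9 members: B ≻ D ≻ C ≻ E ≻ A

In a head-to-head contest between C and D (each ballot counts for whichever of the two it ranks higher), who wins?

C

C is ranked above D on 15 ballots; D above C on 9.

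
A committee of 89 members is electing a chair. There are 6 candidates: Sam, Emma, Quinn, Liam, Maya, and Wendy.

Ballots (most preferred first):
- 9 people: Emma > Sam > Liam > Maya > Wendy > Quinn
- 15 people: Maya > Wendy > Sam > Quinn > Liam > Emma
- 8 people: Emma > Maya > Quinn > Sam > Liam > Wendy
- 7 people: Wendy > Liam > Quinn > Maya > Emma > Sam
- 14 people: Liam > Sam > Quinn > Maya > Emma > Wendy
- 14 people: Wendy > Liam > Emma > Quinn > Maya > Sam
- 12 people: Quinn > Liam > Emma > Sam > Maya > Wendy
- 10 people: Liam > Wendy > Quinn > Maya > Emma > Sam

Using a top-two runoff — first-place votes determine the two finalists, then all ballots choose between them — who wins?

Liam

Round 1 first-place votes: Sam 0, Emma 17, Quinn 12, Liam 24, Maya 15, Wendy 21. Liam and Wendy advance.
Runoff: Liam is ranked above Wendy on 53 ballots, Wendy above Liam on 36.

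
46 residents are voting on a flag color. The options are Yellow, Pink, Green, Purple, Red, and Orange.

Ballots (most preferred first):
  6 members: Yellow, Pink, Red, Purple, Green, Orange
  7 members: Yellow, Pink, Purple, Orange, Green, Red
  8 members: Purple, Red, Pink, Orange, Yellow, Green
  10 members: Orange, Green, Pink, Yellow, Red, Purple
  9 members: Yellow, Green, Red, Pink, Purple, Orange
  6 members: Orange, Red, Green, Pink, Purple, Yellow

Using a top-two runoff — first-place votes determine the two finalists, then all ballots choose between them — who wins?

Round 1 first-place votes: Yellow 22, Pink 0, Green 0, Purple 8, Red 0, Orange 16. Yellow and Orange advance.
Runoff: Yellow is ranked above Orange on 22 ballots, Orange above Yellow on 24.

Orange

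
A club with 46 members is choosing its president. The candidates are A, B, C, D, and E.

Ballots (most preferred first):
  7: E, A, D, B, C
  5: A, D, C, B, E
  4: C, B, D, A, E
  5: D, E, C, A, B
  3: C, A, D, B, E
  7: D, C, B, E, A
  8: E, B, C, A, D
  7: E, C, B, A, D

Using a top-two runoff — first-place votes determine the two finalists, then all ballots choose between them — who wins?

D

Round 1 first-place votes: A 5, B 0, C 7, D 12, E 22. E and D advance.
Runoff: E is ranked above D on 22 ballots, D above E on 24.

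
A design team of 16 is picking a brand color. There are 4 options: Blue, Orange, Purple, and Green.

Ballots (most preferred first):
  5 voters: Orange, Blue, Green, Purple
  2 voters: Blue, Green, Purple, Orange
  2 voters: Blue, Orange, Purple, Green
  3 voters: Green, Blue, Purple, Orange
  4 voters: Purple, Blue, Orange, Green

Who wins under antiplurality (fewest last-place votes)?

Blue

Last-place votes: Blue 0, Orange 5, Purple 5, Green 6.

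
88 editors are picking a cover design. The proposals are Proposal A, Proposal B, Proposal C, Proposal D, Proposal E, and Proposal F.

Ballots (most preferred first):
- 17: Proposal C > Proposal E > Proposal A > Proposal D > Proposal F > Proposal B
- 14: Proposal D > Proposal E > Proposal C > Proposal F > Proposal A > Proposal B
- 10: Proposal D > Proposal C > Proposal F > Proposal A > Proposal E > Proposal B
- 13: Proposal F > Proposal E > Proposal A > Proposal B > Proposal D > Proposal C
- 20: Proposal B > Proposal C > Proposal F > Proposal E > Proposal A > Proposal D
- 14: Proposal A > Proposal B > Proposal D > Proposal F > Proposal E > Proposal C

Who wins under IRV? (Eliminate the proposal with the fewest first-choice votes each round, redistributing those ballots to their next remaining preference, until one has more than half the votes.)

Round 1: Proposal A 14, Proposal B 20, Proposal C 17, Proposal D 24, Proposal E 0, Proposal F 13. Proposal E eliminated.
Round 2: Proposal A 14, Proposal B 20, Proposal C 17, Proposal D 24, Proposal F 13. Proposal F eliminated.
Round 3: Proposal A 27, Proposal B 20, Proposal C 17, Proposal D 24. Proposal C eliminated.
Round 4: Proposal A 44, Proposal B 20, Proposal D 24. Proposal B eliminated.
Round 5: Proposal A 64, Proposal D 24. Proposal A has a majority (≥45).

Proposal A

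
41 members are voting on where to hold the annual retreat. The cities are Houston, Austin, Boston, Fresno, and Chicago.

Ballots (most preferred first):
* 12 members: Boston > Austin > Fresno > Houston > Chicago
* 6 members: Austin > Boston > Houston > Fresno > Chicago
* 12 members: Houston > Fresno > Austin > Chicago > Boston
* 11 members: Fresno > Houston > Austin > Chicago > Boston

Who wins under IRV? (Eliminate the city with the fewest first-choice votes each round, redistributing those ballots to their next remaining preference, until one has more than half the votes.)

Round 1: Houston 12, Austin 6, Boston 12, Fresno 11, Chicago 0. Chicago eliminated.
Round 2: Houston 12, Austin 6, Boston 12, Fresno 11. Austin eliminated.
Round 3: Houston 12, Boston 18, Fresno 11. Fresno eliminated.
Round 4: Houston 23, Boston 18. Houston has a majority (≥21).

Houston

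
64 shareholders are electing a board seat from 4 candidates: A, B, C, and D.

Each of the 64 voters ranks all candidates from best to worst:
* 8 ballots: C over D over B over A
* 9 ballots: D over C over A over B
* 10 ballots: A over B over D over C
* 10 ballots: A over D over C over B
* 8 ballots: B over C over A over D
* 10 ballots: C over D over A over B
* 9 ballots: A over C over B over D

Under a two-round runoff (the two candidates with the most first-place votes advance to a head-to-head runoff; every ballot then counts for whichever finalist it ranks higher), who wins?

C

Round 1 first-place votes: A 29, B 8, C 18, D 9. A and C advance.
Runoff: A is ranked above C on 29 ballots, C above A on 35.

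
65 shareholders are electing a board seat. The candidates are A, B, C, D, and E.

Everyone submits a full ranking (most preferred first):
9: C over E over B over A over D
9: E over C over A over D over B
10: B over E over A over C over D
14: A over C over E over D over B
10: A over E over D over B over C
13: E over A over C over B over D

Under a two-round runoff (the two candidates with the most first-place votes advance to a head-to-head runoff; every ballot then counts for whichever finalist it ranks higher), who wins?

Round 1 first-place votes: A 24, B 10, C 9, D 0, E 22. A and E advance.
Runoff: A is ranked above E on 24 ballots, E above A on 41.

E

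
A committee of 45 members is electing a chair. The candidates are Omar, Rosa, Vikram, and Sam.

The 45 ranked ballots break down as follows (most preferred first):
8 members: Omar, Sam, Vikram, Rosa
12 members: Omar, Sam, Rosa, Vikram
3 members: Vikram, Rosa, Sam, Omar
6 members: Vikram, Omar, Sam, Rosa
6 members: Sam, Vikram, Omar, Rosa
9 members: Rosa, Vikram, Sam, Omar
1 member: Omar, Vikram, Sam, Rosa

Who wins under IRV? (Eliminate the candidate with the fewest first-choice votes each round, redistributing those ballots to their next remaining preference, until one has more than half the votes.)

Vikram

Round 1: Omar 21, Rosa 9, Vikram 9, Sam 6. Sam eliminated.
Round 2: Omar 21, Rosa 9, Vikram 15. Rosa eliminated.
Round 3: Omar 21, Vikram 24. Vikram has a majority (≥23).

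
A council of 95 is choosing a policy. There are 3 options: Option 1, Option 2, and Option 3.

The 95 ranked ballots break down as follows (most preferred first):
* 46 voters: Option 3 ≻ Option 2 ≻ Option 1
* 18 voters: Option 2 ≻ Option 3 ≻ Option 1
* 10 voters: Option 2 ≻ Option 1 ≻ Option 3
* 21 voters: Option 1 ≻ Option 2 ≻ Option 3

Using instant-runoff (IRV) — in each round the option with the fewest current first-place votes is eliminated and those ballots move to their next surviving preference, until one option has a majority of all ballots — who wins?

Option 2

Round 1: Option 1 21, Option 2 28, Option 3 46. Option 1 eliminated.
Round 2: Option 2 49, Option 3 46. Option 2 has a majority (≥48).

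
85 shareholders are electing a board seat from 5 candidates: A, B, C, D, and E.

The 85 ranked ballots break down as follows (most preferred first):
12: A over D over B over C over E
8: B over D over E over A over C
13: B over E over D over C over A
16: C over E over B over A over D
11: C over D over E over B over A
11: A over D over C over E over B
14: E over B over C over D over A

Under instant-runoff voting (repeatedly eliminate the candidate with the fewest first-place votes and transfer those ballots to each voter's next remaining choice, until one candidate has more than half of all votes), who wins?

Round 1: A 23, B 21, C 27, D 0, E 14. D eliminated.
Round 2: A 23, B 21, C 27, E 14. E eliminated.
Round 3: A 23, B 35, C 27. A eliminated.
Round 4: B 47, C 38. B has a majority (≥43).

B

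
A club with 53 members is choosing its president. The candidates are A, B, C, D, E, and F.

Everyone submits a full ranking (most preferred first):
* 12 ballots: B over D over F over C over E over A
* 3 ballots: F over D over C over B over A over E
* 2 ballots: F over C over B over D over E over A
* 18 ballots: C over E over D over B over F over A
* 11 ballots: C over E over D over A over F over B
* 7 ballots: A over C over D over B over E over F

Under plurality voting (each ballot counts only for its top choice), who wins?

First-place votes: A 7, B 12, C 29, D 0, E 0, F 5.

C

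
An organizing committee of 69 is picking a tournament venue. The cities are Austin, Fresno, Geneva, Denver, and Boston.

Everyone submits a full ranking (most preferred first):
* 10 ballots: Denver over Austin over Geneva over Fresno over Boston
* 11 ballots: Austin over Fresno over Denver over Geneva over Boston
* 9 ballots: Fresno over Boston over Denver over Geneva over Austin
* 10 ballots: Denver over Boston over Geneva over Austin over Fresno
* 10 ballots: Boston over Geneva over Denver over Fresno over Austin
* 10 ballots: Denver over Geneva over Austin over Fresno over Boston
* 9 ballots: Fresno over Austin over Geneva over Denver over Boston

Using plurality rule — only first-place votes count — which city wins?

Denver

First-place votes: Austin 11, Fresno 18, Geneva 0, Denver 30, Boston 10.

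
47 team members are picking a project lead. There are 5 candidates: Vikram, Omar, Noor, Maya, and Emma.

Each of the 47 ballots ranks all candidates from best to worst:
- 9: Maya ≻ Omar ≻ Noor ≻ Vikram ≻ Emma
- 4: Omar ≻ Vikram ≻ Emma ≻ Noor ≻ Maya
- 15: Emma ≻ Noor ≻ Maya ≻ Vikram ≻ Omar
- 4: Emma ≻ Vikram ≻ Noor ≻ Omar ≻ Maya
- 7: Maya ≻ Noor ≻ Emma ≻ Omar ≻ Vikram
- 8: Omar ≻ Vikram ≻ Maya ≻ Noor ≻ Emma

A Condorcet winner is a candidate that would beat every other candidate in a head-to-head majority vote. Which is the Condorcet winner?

Maya vs Vikram: 31–16
Maya vs Omar: 31–16
Maya vs Noor: 24–23
Maya vs Emma: 24–23
Maya beats every other candidate.

Maya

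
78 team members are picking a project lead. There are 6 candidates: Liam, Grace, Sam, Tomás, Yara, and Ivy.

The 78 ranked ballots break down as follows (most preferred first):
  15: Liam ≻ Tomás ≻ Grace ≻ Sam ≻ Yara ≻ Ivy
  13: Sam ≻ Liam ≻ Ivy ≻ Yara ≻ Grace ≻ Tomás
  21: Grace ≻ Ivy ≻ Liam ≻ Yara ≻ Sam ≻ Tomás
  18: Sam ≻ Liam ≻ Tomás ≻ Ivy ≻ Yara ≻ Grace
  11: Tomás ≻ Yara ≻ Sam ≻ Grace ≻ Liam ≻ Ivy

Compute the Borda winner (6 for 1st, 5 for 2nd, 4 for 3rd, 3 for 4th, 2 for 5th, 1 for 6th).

Liam

Liam: 15×6 + 13×5 + 21×4 + 18×5 + 11×2 = 351
Grace: 15×4 + 13×2 + 21×6 + 18×1 + 11×3 = 263
Sam: 15×3 + 13×6 + 21×2 + 18×6 + 11×4 = 317
Tomás: 15×5 + 13×1 + 21×1 + 18×4 + 11×6 = 247
Yara: 15×2 + 13×3 + 21×3 + 18×2 + 11×5 = 223
Ivy: 15×1 + 13×4 + 21×5 + 18×3 + 11×1 = 237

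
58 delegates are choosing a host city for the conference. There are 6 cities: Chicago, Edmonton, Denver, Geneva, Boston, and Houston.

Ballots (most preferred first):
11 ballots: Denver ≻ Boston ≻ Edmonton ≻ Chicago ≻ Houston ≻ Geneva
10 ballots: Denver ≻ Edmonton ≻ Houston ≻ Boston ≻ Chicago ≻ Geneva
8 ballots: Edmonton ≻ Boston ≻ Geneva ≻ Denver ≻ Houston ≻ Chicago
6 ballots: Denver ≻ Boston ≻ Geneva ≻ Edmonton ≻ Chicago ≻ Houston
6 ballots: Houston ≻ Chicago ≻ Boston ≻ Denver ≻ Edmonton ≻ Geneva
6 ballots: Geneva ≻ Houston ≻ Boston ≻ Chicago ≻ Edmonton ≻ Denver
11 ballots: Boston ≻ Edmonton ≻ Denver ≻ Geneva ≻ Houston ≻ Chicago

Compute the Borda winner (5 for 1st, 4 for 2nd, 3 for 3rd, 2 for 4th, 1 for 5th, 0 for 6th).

Boston

Chicago: 11×2 + 10×1 + 8×0 + 6×1 + 6×4 + 6×2 + 11×0 = 74
Edmonton: 11×3 + 10×4 + 8×5 + 6×2 + 6×1 + 6×1 + 11×4 = 181
Denver: 11×5 + 10×5 + 8×2 + 6×5 + 6×2 + 6×0 + 11×3 = 196
Geneva: 11×0 + 10×0 + 8×3 + 6×3 + 6×0 + 6×5 + 11×2 = 94
Boston: 11×4 + 10×2 + 8×4 + 6×4 + 6×3 + 6×3 + 11×5 = 211
Houston: 11×1 + 10×3 + 8×1 + 6×0 + 6×5 + 6×4 + 11×1 = 114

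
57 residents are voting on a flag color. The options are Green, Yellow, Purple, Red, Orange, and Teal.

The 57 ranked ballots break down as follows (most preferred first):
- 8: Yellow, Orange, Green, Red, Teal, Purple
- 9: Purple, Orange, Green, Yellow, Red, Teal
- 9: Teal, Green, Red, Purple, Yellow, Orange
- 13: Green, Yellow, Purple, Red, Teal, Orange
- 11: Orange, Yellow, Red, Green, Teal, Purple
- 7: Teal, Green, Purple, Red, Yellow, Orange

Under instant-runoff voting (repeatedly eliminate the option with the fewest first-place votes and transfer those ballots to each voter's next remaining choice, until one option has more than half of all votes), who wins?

Teal

Round 1: Green 13, Yellow 8, Purple 9, Red 0, Orange 11, Teal 16. Red eliminated.
Round 2: Green 13, Yellow 8, Purple 9, Orange 11, Teal 16. Yellow eliminated.
Round 3: Green 13, Purple 9, Orange 19, Teal 16. Purple eliminated.
Round 4: Green 13, Orange 28, Teal 16. Green eliminated.
Round 5: Orange 28, Teal 29. Teal has a majority (≥29).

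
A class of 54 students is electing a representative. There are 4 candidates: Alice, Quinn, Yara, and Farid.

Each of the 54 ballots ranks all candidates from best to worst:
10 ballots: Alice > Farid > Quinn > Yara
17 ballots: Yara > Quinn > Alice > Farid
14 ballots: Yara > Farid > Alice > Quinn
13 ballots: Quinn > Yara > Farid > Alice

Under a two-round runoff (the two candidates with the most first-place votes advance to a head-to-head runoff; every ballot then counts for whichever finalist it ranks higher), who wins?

Round 1 first-place votes: Alice 10, Quinn 13, Yara 31, Farid 0. Yara and Quinn advance.
Runoff: Yara is ranked above Quinn on 31 ballots, Quinn above Yara on 23.

Yara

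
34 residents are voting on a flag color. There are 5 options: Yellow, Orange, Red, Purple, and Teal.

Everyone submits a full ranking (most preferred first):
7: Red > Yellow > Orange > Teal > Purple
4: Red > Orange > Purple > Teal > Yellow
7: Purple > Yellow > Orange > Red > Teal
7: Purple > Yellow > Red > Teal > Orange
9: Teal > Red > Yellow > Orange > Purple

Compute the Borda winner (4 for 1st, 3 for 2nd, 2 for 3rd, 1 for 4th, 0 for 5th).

Red

Yellow: 7×3 + 4×0 + 7×3 + 7×3 + 9×2 = 81
Orange: 7×2 + 4×3 + 7×2 + 7×0 + 9×1 = 49
Red: 7×4 + 4×4 + 7×1 + 7×2 + 9×3 = 92
Purple: 7×0 + 4×2 + 7×4 + 7×4 + 9×0 = 64
Teal: 7×1 + 4×1 + 7×0 + 7×1 + 9×4 = 54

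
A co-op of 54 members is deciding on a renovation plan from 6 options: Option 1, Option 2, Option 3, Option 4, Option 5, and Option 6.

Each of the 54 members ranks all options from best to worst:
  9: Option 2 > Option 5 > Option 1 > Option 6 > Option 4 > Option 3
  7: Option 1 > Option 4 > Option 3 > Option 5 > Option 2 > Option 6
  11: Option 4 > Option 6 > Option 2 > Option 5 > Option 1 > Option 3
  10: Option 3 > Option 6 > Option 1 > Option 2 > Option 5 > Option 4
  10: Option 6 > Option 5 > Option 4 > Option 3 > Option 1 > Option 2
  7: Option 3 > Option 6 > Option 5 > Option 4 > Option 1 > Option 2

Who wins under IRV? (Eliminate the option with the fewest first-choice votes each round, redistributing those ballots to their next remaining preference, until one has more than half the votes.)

Round 1: Option 1 7, Option 2 9, Option 3 17, Option 4 11, Option 5 0, Option 6 10. Option 5 eliminated.
Round 2: Option 1 7, Option 2 9, Option 3 17, Option 4 11, Option 6 10. Option 1 eliminated.
Round 3: Option 2 9, Option 3 17, Option 4 18, Option 6 10. Option 2 eliminated.
Round 4: Option 3 17, Option 4 18, Option 6 19. Option 3 eliminated.
Round 5: Option 4 18, Option 6 36. Option 6 has a majority (≥28).

Option 6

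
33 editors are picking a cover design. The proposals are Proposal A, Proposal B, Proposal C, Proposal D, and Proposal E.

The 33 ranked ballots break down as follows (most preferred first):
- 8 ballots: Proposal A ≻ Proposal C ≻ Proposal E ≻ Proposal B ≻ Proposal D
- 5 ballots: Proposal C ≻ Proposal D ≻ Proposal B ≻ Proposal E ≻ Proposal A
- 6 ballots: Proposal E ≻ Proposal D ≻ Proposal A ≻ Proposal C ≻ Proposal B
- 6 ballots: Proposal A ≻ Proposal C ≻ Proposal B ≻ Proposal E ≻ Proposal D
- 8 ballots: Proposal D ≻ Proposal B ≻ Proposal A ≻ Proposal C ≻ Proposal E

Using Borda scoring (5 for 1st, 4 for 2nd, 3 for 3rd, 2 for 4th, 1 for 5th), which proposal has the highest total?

Proposal A

Proposal A: 8×5 + 5×1 + 6×3 + 6×5 + 8×3 = 117
Proposal B: 8×2 + 5×3 + 6×1 + 6×3 + 8×4 = 87
Proposal C: 8×4 + 5×5 + 6×2 + 6×4 + 8×2 = 109
Proposal D: 8×1 + 5×4 + 6×4 + 6×1 + 8×5 = 98
Proposal E: 8×3 + 5×2 + 6×5 + 6×2 + 8×1 = 84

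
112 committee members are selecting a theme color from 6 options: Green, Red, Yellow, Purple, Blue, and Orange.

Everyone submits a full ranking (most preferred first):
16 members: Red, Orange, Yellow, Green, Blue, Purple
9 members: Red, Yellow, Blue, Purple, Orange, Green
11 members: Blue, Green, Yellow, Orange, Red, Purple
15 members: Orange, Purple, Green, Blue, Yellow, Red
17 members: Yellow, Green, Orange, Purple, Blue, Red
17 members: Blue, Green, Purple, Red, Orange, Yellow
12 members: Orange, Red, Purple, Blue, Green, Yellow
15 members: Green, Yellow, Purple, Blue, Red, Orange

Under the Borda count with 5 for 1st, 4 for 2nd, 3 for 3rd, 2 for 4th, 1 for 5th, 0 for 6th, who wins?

Green: 16×2 + 9×0 + 11×4 + 15×3 + 17×4 + 17×4 + 12×1 + 15×5 = 344
Red: 16×5 + 9×5 + 11×1 + 15×0 + 17×0 + 17×2 + 12×4 + 15×1 = 233
Yellow: 16×3 + 9×4 + 11×3 + 15×1 + 17×5 + 17×0 + 12×0 + 15×4 = 277
Purple: 16×0 + 9×2 + 11×0 + 15×4 + 17×2 + 17×3 + 12×3 + 15×3 = 244
Blue: 16×1 + 9×3 + 11×5 + 15×2 + 17×1 + 17×5 + 12×2 + 15×2 = 284
Orange: 16×4 + 9×1 + 11×2 + 15×5 + 17×3 + 17×1 + 12×5 + 15×0 = 298

Green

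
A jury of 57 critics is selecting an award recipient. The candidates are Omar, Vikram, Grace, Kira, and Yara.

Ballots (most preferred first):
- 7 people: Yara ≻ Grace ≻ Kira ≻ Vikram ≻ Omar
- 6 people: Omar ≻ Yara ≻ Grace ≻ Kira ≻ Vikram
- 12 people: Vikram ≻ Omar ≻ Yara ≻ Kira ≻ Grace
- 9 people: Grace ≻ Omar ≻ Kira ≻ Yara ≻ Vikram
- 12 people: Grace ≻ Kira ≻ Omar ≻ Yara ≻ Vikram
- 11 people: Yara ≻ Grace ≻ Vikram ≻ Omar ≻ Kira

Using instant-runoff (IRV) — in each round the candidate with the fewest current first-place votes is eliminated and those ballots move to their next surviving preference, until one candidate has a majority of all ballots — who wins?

Round 1: Omar 6, Vikram 12, Grace 21, Kira 0, Yara 18. Kira eliminated.
Round 2: Omar 6, Vikram 12, Grace 21, Yara 18. Omar eliminated.
Round 3: Vikram 12, Grace 21, Yara 24. Vikram eliminated.
Round 4: Grace 21, Yara 36. Yara has a majority (≥29).

Yara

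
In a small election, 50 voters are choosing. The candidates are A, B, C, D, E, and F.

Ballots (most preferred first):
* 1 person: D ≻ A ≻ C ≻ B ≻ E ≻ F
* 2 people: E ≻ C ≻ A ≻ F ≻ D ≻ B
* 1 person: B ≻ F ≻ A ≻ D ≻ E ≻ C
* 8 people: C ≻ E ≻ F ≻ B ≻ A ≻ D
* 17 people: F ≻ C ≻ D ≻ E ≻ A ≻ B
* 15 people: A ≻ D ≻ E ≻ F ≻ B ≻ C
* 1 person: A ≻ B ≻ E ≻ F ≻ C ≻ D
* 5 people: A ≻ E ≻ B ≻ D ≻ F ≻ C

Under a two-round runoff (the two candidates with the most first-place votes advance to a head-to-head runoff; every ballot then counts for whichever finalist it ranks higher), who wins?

Round 1 first-place votes: A 21, B 1, C 8, D 1, E 2, F 17. A and F advance.
Runoff: A is ranked above F on 24 ballots, F above A on 26.

F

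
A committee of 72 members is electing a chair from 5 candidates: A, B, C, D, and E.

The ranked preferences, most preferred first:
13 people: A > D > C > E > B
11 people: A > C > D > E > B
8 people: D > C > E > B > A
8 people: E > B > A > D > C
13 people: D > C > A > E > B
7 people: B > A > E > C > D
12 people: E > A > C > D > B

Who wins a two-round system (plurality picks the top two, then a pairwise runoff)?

A

Round 1 first-place votes: A 24, B 7, C 0, D 21, E 20. A and D advance.
Runoff: A is ranked above D on 51 ballots, D above A on 21.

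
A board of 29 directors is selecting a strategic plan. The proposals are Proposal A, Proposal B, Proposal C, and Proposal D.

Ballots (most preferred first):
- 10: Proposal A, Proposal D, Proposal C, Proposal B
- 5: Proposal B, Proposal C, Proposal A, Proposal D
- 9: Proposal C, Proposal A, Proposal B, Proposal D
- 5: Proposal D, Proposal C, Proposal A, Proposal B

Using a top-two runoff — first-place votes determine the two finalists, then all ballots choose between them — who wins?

Proposal C

Round 1 first-place votes: Proposal A 10, Proposal B 5, Proposal C 9, Proposal D 5. Proposal A and Proposal C advance.
Runoff: Proposal A is ranked above Proposal C on 10 ballots, Proposal C above Proposal A on 19.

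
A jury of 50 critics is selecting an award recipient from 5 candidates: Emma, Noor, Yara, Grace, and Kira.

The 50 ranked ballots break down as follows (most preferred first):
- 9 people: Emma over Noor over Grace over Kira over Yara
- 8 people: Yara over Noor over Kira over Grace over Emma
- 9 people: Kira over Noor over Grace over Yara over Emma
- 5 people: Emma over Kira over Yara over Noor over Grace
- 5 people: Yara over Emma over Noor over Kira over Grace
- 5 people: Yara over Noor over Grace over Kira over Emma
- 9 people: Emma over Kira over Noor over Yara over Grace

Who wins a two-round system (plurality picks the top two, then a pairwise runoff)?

Yara

Round 1 first-place votes: Emma 23, Noor 0, Yara 18, Grace 0, Kira 9. Emma and Yara advance.
Runoff: Emma is ranked above Yara on 23 ballots, Yara above Emma on 27.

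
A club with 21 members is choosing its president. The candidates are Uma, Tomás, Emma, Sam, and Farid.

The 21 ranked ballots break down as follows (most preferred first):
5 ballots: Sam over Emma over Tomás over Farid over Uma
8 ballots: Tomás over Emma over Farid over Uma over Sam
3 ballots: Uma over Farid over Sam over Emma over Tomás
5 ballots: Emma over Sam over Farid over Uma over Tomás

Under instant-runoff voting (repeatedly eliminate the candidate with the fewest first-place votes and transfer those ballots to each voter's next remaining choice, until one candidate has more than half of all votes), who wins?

Round 1: Uma 3, Tomás 8, Emma 5, Sam 5, Farid 0. Farid eliminated.
Round 2: Uma 3, Tomás 8, Emma 5, Sam 5. Uma eliminated.
Round 3: Tomás 8, Emma 5, Sam 8. Emma eliminated.
Round 4: Tomás 8, Sam 13. Sam has a majority (≥11).

Sam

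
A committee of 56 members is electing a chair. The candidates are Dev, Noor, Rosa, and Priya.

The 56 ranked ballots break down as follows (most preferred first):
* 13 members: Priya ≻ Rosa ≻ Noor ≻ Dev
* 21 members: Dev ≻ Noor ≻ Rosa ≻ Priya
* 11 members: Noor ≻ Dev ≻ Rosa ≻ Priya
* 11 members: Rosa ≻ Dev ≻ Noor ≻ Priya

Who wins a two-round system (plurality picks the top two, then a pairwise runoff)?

Dev

Round 1 first-place votes: Dev 21, Noor 11, Rosa 11, Priya 13. Dev and Priya advance.
Runoff: Dev is ranked above Priya on 43 ballots, Priya above Dev on 13.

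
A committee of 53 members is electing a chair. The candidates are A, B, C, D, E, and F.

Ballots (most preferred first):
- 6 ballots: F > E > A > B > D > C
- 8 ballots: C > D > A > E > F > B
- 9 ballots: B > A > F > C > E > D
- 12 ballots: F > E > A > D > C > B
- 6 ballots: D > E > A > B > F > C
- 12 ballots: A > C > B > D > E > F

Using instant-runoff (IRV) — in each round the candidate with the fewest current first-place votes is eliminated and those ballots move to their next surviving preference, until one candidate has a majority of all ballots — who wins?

A

Round 1: A 12, B 9, C 8, D 6, E 0, F 18. E eliminated.
Round 2: A 12, B 9, C 8, D 6, F 18. D eliminated.
Round 3: A 18, B 9, C 8, F 18. C eliminated.
Round 4: A 26, B 9, F 18. B eliminated.
Round 5: A 35, F 18. A has a majority (≥27).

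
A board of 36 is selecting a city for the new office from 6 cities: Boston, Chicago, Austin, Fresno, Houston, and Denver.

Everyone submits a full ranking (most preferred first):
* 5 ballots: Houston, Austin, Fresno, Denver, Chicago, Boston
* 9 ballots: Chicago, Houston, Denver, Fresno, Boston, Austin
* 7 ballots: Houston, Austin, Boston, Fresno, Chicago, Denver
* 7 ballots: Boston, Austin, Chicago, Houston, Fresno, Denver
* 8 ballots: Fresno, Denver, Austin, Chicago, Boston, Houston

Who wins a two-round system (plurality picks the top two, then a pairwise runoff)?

Round 1 first-place votes: Boston 7, Chicago 9, Austin 0, Fresno 8, Houston 12, Denver 0. Houston and Chicago advance.
Runoff: Houston is ranked above Chicago on 12 ballots, Chicago above Houston on 24.

Chicago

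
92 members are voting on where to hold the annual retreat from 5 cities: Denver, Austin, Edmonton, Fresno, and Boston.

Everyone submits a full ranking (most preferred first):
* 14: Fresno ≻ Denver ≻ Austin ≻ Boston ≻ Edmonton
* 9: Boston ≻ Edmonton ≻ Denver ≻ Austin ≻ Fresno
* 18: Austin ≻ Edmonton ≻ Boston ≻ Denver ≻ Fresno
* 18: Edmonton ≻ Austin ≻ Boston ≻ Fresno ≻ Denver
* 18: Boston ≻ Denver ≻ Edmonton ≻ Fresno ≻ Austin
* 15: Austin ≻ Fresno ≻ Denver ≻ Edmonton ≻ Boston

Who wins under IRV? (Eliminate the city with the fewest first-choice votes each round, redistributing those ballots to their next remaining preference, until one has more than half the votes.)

Round 1: Denver 0, Austin 33, Edmonton 18, Fresno 14, Boston 27. Denver eliminated.
Round 2: Austin 33, Edmonton 18, Fresno 14, Boston 27. Fresno eliminated.
Round 3: Austin 47, Edmonton 18, Boston 27. Austin has a majority (≥47).

Austin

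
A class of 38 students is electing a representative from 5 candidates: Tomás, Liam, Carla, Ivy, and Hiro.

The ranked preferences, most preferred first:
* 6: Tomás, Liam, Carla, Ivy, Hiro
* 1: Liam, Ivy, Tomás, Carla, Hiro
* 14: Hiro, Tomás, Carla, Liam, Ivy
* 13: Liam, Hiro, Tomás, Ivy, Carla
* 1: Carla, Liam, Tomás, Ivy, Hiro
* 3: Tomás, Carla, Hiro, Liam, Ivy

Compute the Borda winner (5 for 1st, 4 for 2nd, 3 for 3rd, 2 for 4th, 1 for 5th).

Tomás

Tomás: 6×5 + 1×3 + 14×4 + 13×3 + 1×3 + 3×5 = 146
Liam: 6×4 + 1×5 + 14×2 + 13×5 + 1×4 + 3×2 = 132
Carla: 6×3 + 1×2 + 14×3 + 13×1 + 1×5 + 3×4 = 92
Ivy: 6×2 + 1×4 + 14×1 + 13×2 + 1×2 + 3×1 = 61
Hiro: 6×1 + 1×1 + 14×5 + 13×4 + 1×1 + 3×3 = 139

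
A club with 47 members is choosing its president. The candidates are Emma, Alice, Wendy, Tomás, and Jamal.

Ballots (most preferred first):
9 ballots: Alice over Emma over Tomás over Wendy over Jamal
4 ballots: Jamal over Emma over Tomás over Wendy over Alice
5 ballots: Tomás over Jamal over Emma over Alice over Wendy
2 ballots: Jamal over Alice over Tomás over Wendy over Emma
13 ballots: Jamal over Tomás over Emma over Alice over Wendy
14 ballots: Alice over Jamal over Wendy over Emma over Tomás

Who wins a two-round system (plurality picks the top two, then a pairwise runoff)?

Jamal

Round 1 first-place votes: Emma 0, Alice 23, Wendy 0, Tomás 5, Jamal 19. Alice and Jamal advance.
Runoff: Alice is ranked above Jamal on 23 ballots, Jamal above Alice on 24.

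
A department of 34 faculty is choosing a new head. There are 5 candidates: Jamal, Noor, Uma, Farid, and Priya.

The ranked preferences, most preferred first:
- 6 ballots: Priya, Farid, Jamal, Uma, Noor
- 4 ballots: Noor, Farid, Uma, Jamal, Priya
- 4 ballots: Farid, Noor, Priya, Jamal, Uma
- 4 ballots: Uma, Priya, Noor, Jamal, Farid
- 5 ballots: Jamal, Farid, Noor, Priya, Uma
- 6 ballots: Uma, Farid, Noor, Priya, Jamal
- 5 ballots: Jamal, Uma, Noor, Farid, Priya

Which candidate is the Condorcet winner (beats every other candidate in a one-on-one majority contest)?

Farid

Farid vs Jamal: 20–14
Farid vs Noor: 21–13
Farid vs Uma: 19–15
Farid vs Priya: 24–10
Farid beats every other candidate.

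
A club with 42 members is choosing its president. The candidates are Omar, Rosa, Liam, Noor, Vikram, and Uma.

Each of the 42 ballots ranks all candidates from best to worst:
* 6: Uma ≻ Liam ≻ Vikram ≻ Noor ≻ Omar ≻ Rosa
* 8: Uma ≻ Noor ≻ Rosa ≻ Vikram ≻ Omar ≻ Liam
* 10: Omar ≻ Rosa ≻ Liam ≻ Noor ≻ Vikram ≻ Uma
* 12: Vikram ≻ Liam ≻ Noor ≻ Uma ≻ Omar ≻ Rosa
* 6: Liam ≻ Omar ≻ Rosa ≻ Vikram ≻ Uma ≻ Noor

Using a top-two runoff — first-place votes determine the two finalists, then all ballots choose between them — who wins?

Vikram

Round 1 first-place votes: Omar 10, Rosa 0, Liam 6, Noor 0, Vikram 12, Uma 14. Uma and Vikram advance.
Runoff: Uma is ranked above Vikram on 14 ballots, Vikram above Uma on 28.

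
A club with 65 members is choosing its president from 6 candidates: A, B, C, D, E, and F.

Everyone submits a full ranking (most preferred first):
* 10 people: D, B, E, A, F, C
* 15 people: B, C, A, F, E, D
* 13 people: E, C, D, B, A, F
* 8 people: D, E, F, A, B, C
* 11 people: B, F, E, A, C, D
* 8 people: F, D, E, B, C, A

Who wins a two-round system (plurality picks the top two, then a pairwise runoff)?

D

Round 1 first-place votes: A 0, B 26, C 0, D 18, E 13, F 8. B and D advance.
Runoff: B is ranked above D on 26 ballots, D above B on 39.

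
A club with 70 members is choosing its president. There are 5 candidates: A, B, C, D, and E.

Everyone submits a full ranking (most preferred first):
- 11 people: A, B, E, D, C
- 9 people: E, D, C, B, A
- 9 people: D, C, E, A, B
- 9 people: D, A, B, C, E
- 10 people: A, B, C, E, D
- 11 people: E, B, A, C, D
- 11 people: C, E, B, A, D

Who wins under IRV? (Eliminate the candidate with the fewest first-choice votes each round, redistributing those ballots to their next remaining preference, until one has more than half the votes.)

E

Round 1: A 21, B 0, C 11, D 18, E 20. B eliminated.
Round 2: A 21, C 11, D 18, E 20. C eliminated.
Round 3: A 21, D 18, E 31. D eliminated.
Round 4: A 30, E 40. E has a majority (≥36).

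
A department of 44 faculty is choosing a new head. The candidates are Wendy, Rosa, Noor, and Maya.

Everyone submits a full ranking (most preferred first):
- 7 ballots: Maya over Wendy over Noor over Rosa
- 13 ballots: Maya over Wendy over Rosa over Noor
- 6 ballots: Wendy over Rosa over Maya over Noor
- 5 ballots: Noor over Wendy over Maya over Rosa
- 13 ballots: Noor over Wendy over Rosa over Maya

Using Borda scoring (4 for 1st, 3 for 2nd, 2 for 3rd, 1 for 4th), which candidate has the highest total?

Wendy: 7×3 + 13×3 + 6×4 + 5×3 + 13×3 = 138
Rosa: 7×1 + 13×2 + 6×3 + 5×1 + 13×2 = 82
Noor: 7×2 + 13×1 + 6×1 + 5×4 + 13×4 = 105
Maya: 7×4 + 13×4 + 6×2 + 5×2 + 13×1 = 115

Wendy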